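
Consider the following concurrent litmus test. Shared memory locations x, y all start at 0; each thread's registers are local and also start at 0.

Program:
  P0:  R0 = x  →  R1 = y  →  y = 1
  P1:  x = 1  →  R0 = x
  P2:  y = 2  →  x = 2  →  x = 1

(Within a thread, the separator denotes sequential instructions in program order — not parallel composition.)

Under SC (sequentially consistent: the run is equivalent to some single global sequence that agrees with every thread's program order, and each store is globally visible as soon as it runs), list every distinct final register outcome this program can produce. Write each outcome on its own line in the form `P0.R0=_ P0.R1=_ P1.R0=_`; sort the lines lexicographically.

outcome vector order: (P0.R0,P0.R1,P1.R0)
|SC outcomes| = 10

P0.R0=0 P0.R1=0 P1.R0=1
P0.R0=0 P0.R1=0 P1.R0=2
P0.R0=0 P0.R1=2 P1.R0=1
P0.R0=0 P0.R1=2 P1.R0=2
P0.R0=1 P0.R1=0 P1.R0=1
P0.R0=1 P0.R1=0 P1.R0=2
P0.R0=1 P0.R1=2 P1.R0=1
P0.R0=1 P0.R1=2 P1.R0=2
P0.R0=2 P0.R1=2 P1.R0=1
P0.R0=2 P0.R1=2 P1.R0=2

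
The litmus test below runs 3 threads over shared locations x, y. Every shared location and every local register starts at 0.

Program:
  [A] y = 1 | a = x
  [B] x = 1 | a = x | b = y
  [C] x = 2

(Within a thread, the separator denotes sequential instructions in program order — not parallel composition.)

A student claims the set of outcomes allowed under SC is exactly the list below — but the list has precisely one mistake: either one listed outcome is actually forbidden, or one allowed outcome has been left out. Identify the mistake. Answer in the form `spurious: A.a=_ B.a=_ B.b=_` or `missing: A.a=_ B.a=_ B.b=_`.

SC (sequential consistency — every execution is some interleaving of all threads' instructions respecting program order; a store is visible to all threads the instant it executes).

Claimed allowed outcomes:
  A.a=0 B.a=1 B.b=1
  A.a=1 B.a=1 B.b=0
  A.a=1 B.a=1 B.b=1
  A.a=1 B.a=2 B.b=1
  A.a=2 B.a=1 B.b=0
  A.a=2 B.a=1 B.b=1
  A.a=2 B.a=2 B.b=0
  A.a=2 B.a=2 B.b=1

outcome vector order: (A.a,B.a,B.b)
under SC → 0/1/1 0/2/1 1/1/0 1/1/1 1/2/1 2/1/0 2/1/1 2/2/0 2/2/1
SC∖claimed = {0/2/1}

missing: A.a=0 B.a=2 B.b=1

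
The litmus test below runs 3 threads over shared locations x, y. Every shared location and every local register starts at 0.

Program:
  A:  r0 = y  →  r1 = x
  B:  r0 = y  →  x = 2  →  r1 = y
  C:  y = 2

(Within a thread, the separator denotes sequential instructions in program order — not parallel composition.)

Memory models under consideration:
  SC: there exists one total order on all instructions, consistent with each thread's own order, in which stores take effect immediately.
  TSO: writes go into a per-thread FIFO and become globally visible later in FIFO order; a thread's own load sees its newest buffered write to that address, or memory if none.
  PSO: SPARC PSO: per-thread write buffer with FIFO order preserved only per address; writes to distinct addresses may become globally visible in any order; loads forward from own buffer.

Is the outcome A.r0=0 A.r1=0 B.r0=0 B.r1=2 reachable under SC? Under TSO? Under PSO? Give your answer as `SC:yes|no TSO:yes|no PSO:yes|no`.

outcome vector order: (A.r0,A.r1,B.r0,B.r1)
SC (11): <0 0 0 0>, <0 0 0 2>, <0 0 2 2>, <0 2 0 0>, <0 2 0 2>, <0 2 2 2>, <2 0 0 2>, <2 0 2 2>, <2 2 0 0>, <2 2 0 2>, <2 2 2 2>
TSO (12): <0 0 0 0>, <0 0 0 2>, <0 0 2 2>, <0 2 0 0>, <0 2 0 2>, <0 2 2 2>, <2 0 0 0>, <2 0 0 2>, <2 0 2 2>, <2 2 0 0>, <2 2 0 2>, <2 2 2 2>
PSO (12): <0 0 0 0>, <0 0 0 2>, <0 0 2 2>, <0 2 0 0>, <0 2 0 2>, <0 2 2 2>, <2 0 0 0>, <2 0 0 2>, <2 0 2 2>, <2 2 0 0>, <2 2 0 2>, <2 2 2 2>
target <0 0 0 2> ∈ {SC,TSO,PSO}

SC:yes TSO:yes PSO:yes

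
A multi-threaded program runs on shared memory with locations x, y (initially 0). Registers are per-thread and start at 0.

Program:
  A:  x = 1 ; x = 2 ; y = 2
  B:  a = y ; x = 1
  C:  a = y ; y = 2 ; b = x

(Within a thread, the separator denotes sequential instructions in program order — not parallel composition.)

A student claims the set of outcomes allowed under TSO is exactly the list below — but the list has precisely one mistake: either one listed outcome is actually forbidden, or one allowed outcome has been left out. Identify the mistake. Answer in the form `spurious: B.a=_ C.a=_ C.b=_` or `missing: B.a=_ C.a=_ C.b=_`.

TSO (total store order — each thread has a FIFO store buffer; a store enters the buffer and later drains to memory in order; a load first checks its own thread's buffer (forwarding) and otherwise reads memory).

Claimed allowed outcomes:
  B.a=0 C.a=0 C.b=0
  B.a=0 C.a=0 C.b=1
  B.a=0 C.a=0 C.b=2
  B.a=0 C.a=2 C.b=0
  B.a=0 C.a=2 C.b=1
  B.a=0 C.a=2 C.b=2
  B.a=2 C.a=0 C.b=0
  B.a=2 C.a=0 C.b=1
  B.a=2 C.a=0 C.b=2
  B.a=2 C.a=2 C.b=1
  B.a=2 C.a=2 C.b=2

outcome vector order: (B.a,C.a,C.b)
TSO: 10 outcomes — {(0,0,0) (0,0,1) (0,0,2) (0,2,1) (0,2,2) (2,0,0) (2,0,1) (2,0,2) (2,2,1) (2,2,2)}
claimed∖TSO = {(0,2,0)}

spurious: B.a=0 C.a=2 C.b=0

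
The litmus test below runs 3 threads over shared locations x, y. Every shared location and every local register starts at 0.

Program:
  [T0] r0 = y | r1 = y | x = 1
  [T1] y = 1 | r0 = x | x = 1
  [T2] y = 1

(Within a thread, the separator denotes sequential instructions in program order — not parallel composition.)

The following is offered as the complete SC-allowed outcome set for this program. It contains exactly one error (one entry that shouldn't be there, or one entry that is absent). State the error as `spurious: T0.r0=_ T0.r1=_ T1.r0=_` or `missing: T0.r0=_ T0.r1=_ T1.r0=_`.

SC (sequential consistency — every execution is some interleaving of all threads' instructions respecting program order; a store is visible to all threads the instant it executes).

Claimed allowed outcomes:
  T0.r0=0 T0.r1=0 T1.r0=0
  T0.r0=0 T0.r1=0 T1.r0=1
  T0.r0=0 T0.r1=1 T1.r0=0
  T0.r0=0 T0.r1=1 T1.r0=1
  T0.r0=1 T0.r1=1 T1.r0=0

missing: T0.r0=1 T0.r1=1 T1.r0=1

outcome vector order: (T0.r0,T0.r1,T1.r0)
SC (6): 000, 001, 010, 011, 110, 111
SC∖claimed = {111}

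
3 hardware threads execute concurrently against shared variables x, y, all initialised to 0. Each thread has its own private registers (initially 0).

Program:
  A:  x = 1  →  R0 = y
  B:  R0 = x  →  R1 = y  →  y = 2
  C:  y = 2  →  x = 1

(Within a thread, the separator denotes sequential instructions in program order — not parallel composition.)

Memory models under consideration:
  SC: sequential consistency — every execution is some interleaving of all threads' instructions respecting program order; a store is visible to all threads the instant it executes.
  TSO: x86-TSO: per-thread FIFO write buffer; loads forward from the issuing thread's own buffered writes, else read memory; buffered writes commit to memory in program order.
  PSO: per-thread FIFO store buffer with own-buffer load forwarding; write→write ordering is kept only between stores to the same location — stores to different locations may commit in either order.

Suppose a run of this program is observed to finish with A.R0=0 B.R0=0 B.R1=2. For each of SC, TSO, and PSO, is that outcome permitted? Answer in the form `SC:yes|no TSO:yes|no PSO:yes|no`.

outcome vector order: (A.R0,B.R0,B.R1)
SC (8): <0 0 0>, <0 0 2>, <0 1 0>, <0 1 2>, <2 0 0>, <2 0 2>, <2 1 0>, <2 1 2>
TSO (8): <0 0 0>, <0 0 2>, <0 1 0>, <0 1 2>, <2 0 0>, <2 0 2>, <2 1 0>, <2 1 2>
PSO (8): <0 0 0>, <0 0 2>, <0 1 0>, <0 1 2>, <2 0 0>, <2 0 2>, <2 1 0>, <2 1 2>
target <0 0 2> ∈ {SC,TSO,PSO}

SC:yes TSO:yes PSO:yes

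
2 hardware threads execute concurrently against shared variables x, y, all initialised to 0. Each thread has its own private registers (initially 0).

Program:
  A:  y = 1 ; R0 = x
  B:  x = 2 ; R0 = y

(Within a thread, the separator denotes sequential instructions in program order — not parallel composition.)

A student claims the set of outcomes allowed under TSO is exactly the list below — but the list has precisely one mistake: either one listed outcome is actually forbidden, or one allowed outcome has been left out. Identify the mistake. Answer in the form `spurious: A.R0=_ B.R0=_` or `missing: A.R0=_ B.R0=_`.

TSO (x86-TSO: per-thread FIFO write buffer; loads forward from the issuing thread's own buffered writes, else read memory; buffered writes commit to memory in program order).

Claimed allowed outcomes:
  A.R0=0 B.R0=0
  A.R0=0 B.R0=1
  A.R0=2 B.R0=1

outcome vector order: (A.R0,B.R0)
under TSO → 00, 01, 20, 21
TSO∖claimed = {20}

missing: A.R0=2 B.R0=0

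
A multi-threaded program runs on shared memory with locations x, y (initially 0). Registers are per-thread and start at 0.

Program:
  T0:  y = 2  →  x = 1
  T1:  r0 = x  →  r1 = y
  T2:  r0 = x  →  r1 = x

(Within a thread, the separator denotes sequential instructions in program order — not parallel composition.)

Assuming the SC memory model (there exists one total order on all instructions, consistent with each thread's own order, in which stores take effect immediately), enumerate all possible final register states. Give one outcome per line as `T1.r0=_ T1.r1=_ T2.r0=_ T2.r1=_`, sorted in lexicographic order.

T1.r0=0 T1.r1=0 T2.r0=0 T2.r1=0
T1.r0=0 T1.r1=0 T2.r0=0 T2.r1=1
T1.r0=0 T1.r1=0 T2.r0=1 T2.r1=1
T1.r0=0 T1.r1=2 T2.r0=0 T2.r1=0
T1.r0=0 T1.r1=2 T2.r0=0 T2.r1=1
T1.r0=0 T1.r1=2 T2.r0=1 T2.r1=1
T1.r0=1 T1.r1=2 T2.r0=0 T2.r1=0
T1.r0=1 T1.r1=2 T2.r0=0 T2.r1=1
T1.r0=1 T1.r1=2 T2.r0=1 T2.r1=1

outcome vector order: (T1.r0,T1.r1,T2.r0,T2.r1)
|SC outcomes| = 9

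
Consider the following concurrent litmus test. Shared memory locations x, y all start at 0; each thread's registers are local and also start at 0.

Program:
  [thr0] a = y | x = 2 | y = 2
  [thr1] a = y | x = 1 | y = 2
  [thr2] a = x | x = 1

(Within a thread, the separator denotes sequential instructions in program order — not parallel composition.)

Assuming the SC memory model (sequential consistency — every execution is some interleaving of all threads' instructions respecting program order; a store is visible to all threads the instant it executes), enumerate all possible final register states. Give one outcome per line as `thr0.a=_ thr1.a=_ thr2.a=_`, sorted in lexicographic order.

outcome vector order: (thr0.a,thr1.a,thr2.a)
|SC outcomes| = 9

thr0.a=0 thr1.a=0 thr2.a=0
thr0.a=0 thr1.a=0 thr2.a=1
thr0.a=0 thr1.a=0 thr2.a=2
thr0.a=0 thr1.a=2 thr2.a=0
thr0.a=0 thr1.a=2 thr2.a=1
thr0.a=0 thr1.a=2 thr2.a=2
thr0.a=2 thr1.a=0 thr2.a=0
thr0.a=2 thr1.a=0 thr2.a=1
thr0.a=2 thr1.a=0 thr2.a=2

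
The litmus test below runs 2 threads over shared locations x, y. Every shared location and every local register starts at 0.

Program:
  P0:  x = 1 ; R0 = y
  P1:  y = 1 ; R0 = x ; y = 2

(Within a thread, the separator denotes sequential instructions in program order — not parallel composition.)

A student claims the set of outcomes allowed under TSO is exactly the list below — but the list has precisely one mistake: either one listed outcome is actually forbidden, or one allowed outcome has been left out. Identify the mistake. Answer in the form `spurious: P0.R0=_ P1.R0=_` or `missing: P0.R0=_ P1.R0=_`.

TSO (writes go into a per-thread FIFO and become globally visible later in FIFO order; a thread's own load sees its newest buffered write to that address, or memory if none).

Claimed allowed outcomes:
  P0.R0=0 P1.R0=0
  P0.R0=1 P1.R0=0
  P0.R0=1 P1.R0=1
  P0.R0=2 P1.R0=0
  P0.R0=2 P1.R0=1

outcome vector order: (P0.R0,P1.R0)
under TSO → 0/0 0/1 1/0 1/1 2/0 2/1
TSO∖claimed = {0/1}

missing: P0.R0=0 P1.R0=1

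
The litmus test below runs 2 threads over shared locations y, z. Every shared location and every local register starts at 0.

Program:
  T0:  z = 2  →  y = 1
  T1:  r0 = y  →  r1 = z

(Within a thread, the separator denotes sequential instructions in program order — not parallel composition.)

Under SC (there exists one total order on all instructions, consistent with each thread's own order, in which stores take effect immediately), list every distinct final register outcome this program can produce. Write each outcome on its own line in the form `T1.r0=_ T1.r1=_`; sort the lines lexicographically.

T1.r0=0 T1.r1=0
T1.r0=0 T1.r1=2
T1.r0=1 T1.r1=2

outcome vector order: (T1.r0,T1.r1)
|SC outcomes| = 3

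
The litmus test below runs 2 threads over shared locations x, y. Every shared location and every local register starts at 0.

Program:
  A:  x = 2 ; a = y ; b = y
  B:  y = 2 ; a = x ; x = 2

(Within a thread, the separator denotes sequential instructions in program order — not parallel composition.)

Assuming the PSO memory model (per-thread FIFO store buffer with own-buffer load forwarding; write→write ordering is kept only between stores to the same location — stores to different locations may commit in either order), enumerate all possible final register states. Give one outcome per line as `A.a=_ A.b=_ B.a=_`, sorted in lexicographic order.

A.a=0 A.b=0 B.a=0
A.a=0 A.b=0 B.a=2
A.a=0 A.b=2 B.a=0
A.a=0 A.b=2 B.a=2
A.a=2 A.b=2 B.a=0
A.a=2 A.b=2 B.a=2

outcome vector order: (A.a,A.b,B.a)
|PSO outcomes| = 6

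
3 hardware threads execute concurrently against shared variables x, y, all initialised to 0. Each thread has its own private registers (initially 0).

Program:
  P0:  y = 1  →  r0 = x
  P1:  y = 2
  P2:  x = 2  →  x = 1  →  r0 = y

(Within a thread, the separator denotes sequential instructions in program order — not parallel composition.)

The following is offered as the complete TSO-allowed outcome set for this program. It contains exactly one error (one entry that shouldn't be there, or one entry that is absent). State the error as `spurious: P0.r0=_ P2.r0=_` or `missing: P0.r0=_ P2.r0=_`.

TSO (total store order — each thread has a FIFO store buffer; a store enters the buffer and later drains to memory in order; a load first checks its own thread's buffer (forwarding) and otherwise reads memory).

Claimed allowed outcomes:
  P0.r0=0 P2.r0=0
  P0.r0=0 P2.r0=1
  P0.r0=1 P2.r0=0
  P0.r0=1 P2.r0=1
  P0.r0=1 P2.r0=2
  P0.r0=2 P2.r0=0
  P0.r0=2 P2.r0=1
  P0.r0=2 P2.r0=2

outcome vector order: (P0.r0,P2.r0)
under TSO → (0,0) (0,1) (0,2) (1,0) (1,1) (1,2) (2,0) (2,1) (2,2)
TSO∖claimed = {(0,2)}

missing: P0.r0=0 P2.r0=2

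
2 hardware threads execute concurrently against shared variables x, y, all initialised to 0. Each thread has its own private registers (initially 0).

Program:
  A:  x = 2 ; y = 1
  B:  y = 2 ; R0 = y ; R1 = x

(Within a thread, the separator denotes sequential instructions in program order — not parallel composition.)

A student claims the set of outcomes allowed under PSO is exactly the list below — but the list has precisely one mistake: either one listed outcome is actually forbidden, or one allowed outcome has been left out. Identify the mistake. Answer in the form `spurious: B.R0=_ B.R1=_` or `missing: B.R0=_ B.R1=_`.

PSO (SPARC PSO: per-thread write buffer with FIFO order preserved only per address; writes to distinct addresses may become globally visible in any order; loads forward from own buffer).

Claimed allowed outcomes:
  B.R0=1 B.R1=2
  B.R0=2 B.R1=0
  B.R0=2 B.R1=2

missing: B.R0=1 B.R1=0

outcome vector order: (B.R0,B.R1)
under PSO → 1/0, 1/2, 2/0, 2/2
PSO∖claimed = {1/0}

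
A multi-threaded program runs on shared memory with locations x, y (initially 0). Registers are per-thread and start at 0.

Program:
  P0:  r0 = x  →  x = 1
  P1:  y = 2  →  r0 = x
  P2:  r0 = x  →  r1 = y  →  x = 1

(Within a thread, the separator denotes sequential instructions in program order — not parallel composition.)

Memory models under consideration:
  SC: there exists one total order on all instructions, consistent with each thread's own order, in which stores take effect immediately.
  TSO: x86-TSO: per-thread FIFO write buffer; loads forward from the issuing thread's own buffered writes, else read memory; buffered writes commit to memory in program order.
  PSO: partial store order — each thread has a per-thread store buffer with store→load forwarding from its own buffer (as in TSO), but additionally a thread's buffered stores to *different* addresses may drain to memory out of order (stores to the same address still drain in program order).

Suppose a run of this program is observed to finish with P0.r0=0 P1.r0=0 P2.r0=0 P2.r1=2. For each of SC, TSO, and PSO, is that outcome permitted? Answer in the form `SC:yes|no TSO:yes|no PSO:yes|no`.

SC:yes TSO:yes PSO:yes

outcome vector order: (P0.r0,P1.r0,P2.r0,P2.r1)
SC: 11 outcomes — {0/0/0/0; 0/0/0/2; 0/0/1/2; 0/1/0/0; 0/1/0/2; 0/1/1/0; 0/1/1/2; 1/0/0/0; 1/0/0/2; 1/1/0/0; 1/1/0/2}
TSO: 12 outcomes — {0/0/0/0; 0/0/0/2; 0/0/1/0; 0/0/1/2; 0/1/0/0; 0/1/0/2; 0/1/1/0; 0/1/1/2; 1/0/0/0; 1/0/0/2; 1/1/0/0; 1/1/0/2}
PSO: 12 outcomes — {0/0/0/0; 0/0/0/2; 0/0/1/0; 0/0/1/2; 0/1/0/0; 0/1/0/2; 0/1/1/0; 0/1/1/2; 1/0/0/0; 1/0/0/2; 1/1/0/0; 1/1/0/2}
target 0/0/0/2 ∈ {SC,TSO,PSO}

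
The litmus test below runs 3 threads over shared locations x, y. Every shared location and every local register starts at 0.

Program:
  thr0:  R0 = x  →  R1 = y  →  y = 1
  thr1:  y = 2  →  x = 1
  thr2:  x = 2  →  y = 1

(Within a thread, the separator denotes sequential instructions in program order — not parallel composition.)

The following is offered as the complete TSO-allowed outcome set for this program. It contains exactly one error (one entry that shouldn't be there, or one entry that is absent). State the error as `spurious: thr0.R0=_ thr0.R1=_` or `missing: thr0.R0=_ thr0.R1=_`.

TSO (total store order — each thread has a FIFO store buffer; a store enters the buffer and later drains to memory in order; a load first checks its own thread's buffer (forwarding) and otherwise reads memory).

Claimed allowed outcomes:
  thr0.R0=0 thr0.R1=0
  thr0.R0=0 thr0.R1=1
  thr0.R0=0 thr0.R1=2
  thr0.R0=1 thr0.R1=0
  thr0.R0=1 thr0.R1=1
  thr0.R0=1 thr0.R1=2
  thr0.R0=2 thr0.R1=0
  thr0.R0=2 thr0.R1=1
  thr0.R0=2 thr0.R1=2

spurious: thr0.R0=1 thr0.R1=0

outcome vector order: (thr0.R0,thr0.R1)
[TSO] allowed = {(0,0); (0,1); (0,2); (1,1); (1,2); (2,0); (2,1); (2,2)}
claimed∖TSO = {(1,0)}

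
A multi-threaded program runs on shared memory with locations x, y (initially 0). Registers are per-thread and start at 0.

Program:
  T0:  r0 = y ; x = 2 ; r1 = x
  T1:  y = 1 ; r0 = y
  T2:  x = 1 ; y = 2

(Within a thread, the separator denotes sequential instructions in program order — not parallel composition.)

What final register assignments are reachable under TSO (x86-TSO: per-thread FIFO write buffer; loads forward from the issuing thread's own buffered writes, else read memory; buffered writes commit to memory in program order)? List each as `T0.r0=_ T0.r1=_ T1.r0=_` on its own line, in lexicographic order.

outcome vector order: (T0.r0,T0.r1,T1.r0)
|TSO outcomes| = 10

T0.r0=0 T0.r1=1 T1.r0=1
T0.r0=0 T0.r1=1 T1.r0=2
T0.r0=0 T0.r1=2 T1.r0=1
T0.r0=0 T0.r1=2 T1.r0=2
T0.r0=1 T0.r1=1 T1.r0=1
T0.r0=1 T0.r1=1 T1.r0=2
T0.r0=1 T0.r1=2 T1.r0=1
T0.r0=1 T0.r1=2 T1.r0=2
T0.r0=2 T0.r1=2 T1.r0=1
T0.r0=2 T0.r1=2 T1.r0=2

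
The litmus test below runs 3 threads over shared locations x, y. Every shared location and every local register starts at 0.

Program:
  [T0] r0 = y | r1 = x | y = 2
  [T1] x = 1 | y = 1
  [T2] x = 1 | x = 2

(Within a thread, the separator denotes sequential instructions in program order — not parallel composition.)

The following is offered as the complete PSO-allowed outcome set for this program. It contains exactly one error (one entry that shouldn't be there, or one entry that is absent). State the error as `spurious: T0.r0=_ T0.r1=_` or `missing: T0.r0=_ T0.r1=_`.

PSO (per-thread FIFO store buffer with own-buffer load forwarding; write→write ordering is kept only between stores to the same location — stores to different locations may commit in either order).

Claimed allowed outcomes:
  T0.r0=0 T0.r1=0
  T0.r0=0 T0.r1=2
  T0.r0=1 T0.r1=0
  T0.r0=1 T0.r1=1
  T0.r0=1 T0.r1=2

missing: T0.r0=0 T0.r1=1

outcome vector order: (T0.r0,T0.r1)
under PSO → (0,0); (0,1); (0,2); (1,0); (1,1); (1,2)
PSO∖claimed = {(0,1)}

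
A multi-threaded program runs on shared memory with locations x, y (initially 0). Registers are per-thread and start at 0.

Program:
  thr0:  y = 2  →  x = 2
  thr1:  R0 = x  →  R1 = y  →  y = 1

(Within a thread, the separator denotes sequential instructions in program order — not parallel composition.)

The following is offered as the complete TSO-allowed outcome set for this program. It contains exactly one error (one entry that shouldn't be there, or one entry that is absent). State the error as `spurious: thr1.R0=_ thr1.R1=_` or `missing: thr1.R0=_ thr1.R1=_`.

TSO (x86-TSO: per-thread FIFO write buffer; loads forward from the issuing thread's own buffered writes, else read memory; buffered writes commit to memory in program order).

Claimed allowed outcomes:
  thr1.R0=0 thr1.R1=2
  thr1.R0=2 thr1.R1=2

outcome vector order: (thr1.R0,thr1.R1)
[TSO] allowed = {0/0, 0/2, 2/2}
TSO∖claimed = {0/0}

missing: thr1.R0=0 thr1.R1=0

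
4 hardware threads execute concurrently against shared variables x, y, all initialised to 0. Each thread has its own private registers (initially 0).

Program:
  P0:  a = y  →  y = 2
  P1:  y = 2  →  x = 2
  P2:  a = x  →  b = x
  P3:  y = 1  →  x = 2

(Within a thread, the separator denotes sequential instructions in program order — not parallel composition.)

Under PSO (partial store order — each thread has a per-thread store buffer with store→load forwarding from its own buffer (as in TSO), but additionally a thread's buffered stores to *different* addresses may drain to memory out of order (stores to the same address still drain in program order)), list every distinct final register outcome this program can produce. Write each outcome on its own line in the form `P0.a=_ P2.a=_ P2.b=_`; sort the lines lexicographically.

outcome vector order: (P0.a,P2.a,P2.b)
|PSO outcomes| = 9

P0.a=0 P2.a=0 P2.b=0
P0.a=0 P2.a=0 P2.b=2
P0.a=0 P2.a=2 P2.b=2
P0.a=1 P2.a=0 P2.b=0
P0.a=1 P2.a=0 P2.b=2
P0.a=1 P2.a=2 P2.b=2
P0.a=2 P2.a=0 P2.b=0
P0.a=2 P2.a=0 P2.b=2
P0.a=2 P2.a=2 P2.b=2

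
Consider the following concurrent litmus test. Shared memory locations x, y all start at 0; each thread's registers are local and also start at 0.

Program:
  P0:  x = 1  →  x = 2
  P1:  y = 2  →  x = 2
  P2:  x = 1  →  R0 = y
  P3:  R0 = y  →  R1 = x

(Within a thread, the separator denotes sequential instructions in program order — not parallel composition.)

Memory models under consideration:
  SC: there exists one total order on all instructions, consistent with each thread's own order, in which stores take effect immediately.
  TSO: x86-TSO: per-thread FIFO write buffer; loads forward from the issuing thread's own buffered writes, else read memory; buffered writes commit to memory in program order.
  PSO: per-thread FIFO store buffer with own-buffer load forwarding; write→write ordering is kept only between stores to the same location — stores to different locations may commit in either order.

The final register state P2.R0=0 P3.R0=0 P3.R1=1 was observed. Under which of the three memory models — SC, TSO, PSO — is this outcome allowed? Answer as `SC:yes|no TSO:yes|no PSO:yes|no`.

SC:yes TSO:yes PSO:yes

outcome vector order: (P2.R0,P3.R0,P3.R1)
SC: 11 outcomes — {(0,0,0), (0,0,1), (0,0,2), (0,2,1), (0,2,2), (2,0,0), (2,0,1), (2,0,2), (2,2,0), (2,2,1), (2,2,2)}
TSO: 12 outcomes — {(0,0,0), (0,0,1), (0,0,2), (0,2,0), (0,2,1), (0,2,2), (2,0,0), (2,0,1), (2,0,2), (2,2,0), (2,2,1), (2,2,2)}
PSO: 12 outcomes — {(0,0,0), (0,0,1), (0,0,2), (0,2,0), (0,2,1), (0,2,2), (2,0,0), (2,0,1), (2,0,2), (2,2,0), (2,2,1), (2,2,2)}
target (0,0,1) ∈ {SC,TSO,PSO}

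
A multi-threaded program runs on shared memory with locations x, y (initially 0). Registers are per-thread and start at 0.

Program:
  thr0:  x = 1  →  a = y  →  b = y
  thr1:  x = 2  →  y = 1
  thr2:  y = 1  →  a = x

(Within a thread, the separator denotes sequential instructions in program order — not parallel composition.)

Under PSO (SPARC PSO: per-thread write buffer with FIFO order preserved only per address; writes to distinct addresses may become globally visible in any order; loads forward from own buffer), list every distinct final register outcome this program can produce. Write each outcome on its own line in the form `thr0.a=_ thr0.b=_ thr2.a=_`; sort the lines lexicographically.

outcome vector order: (thr0.a,thr0.b,thr2.a)
|PSO outcomes| = 9

thr0.a=0 thr0.b=0 thr2.a=0
thr0.a=0 thr0.b=0 thr2.a=1
thr0.a=0 thr0.b=0 thr2.a=2
thr0.a=0 thr0.b=1 thr2.a=0
thr0.a=0 thr0.b=1 thr2.a=1
thr0.a=0 thr0.b=1 thr2.a=2
thr0.a=1 thr0.b=1 thr2.a=0
thr0.a=1 thr0.b=1 thr2.a=1
thr0.a=1 thr0.b=1 thr2.a=2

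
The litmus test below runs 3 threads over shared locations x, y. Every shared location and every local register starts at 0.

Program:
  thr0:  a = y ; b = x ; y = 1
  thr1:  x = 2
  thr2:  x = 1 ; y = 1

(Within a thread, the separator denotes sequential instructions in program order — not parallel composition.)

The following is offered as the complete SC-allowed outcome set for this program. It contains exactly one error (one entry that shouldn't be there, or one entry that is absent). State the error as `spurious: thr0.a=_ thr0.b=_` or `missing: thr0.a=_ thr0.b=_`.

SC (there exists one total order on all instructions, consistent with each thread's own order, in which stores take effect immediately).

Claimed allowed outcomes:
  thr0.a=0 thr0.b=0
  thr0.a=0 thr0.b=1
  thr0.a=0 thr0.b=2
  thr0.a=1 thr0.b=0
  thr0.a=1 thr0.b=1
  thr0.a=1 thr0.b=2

outcome vector order: (thr0.a,thr0.b)
SC (5): 00 01 02 11 12
claimed∖SC = {10}

spurious: thr0.a=1 thr0.b=0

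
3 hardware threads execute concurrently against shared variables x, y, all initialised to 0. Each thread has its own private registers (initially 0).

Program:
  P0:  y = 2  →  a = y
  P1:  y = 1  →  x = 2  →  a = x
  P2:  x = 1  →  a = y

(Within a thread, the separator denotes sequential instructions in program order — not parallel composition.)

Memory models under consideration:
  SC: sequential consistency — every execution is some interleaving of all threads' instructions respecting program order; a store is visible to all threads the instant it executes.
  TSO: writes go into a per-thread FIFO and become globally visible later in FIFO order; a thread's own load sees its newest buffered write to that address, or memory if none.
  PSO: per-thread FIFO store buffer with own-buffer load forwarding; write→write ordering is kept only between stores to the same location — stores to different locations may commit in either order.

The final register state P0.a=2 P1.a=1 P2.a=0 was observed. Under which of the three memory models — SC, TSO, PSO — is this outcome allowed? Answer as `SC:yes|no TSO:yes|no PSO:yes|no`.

SC:no TSO:yes PSO:yes

outcome vector order: (P0.a,P1.a,P2.a)
SC: 9 outcomes — {<1 1 1>; <1 2 0>; <1 2 1>; <1 2 2>; <2 1 1>; <2 1 2>; <2 2 0>; <2 2 1>; <2 2 2>}
TSO: 12 outcomes — {<1 1 0>; <1 1 1>; <1 1 2>; <1 2 0>; <1 2 1>; <1 2 2>; <2 1 0>; <2 1 1>; <2 1 2>; <2 2 0>; <2 2 1>; <2 2 2>}
PSO: 12 outcomes — {<1 1 0>; <1 1 1>; <1 1 2>; <1 2 0>; <1 2 1>; <1 2 2>; <2 1 0>; <2 1 1>; <2 1 2>; <2 2 0>; <2 2 1>; <2 2 2>}
target <2 1 0> ∈ {TSO,PSO}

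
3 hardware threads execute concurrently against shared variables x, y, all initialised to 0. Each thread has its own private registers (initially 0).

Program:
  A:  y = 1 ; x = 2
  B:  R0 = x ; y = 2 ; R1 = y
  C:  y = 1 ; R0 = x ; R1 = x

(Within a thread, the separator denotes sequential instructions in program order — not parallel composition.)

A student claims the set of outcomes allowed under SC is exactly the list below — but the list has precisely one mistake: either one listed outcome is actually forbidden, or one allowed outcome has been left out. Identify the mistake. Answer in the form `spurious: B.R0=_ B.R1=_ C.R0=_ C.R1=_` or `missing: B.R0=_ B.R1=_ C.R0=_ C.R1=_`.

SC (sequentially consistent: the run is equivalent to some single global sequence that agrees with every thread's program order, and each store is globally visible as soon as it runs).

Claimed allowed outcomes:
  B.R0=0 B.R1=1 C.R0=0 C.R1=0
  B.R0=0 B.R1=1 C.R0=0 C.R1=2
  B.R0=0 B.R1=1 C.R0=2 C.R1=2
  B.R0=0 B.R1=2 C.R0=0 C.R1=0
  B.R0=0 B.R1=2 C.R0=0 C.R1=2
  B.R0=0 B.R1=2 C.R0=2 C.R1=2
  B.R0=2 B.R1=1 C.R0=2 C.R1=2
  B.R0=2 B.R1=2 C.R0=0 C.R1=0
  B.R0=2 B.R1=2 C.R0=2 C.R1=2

outcome vector order: (B.R0,B.R1,C.R0,C.R1)
under SC → 0100, 0102, 0122, 0200, 0202, 0222, 2122, 2200, 2202, 2222
SC∖claimed = {2202}

missing: B.R0=2 B.R1=2 C.R0=0 C.R1=2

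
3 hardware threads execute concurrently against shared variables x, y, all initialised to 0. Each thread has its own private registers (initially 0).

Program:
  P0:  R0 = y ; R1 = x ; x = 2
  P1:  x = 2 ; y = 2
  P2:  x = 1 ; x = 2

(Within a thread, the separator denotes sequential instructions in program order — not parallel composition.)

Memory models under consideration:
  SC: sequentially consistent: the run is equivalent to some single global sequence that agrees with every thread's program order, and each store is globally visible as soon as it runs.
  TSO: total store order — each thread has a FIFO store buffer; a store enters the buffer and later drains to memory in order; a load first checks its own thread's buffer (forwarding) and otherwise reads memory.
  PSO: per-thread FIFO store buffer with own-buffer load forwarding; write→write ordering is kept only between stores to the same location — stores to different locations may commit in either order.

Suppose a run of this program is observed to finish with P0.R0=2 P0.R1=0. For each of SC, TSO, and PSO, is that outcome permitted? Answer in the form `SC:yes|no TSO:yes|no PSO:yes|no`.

SC:no TSO:no PSO:yes

outcome vector order: (P0.R0,P0.R1)
SC: 5 outcomes — {(0,0), (0,1), (0,2), (2,1), (2,2)}
TSO: 5 outcomes — {(0,0), (0,1), (0,2), (2,1), (2,2)}
PSO: 6 outcomes — {(0,0), (0,1), (0,2), (2,0), (2,1), (2,2)}
target (2,0) ∈ {PSO}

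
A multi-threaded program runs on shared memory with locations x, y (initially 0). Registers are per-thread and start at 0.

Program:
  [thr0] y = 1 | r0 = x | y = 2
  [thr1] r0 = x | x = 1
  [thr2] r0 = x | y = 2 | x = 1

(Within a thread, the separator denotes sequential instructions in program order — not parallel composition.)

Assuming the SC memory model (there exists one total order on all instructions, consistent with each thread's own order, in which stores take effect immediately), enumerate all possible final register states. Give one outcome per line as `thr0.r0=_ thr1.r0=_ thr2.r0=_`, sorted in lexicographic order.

outcome vector order: (thr0.r0,thr1.r0,thr2.r0)
|SC outcomes| = 6

thr0.r0=0 thr1.r0=0 thr2.r0=0
thr0.r0=0 thr1.r0=0 thr2.r0=1
thr0.r0=0 thr1.r0=1 thr2.r0=0
thr0.r0=1 thr1.r0=0 thr2.r0=0
thr0.r0=1 thr1.r0=0 thr2.r0=1
thr0.r0=1 thr1.r0=1 thr2.r0=0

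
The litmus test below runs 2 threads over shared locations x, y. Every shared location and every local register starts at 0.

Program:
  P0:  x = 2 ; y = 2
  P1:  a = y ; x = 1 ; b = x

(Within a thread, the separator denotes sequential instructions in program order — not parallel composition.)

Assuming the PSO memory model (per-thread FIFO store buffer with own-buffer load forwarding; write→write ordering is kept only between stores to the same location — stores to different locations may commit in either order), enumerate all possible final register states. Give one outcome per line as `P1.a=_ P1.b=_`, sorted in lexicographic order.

P1.a=0 P1.b=1
P1.a=0 P1.b=2
P1.a=2 P1.b=1
P1.a=2 P1.b=2

outcome vector order: (P1.a,P1.b)
|PSO outcomes| = 4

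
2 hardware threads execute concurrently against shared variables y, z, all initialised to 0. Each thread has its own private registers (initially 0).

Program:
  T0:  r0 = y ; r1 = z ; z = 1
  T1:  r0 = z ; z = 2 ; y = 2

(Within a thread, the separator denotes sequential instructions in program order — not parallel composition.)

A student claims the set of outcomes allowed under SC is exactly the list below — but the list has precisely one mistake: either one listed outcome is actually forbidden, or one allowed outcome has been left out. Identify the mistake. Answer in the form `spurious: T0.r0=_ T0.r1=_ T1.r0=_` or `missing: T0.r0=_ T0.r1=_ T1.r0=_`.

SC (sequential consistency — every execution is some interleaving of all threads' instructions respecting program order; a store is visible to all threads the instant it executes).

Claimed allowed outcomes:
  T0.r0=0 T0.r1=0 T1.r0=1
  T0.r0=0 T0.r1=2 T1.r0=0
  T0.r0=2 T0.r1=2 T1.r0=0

outcome vector order: (T0.r0,T0.r1,T1.r0)
SC (4): <0 0 0>, <0 0 1>, <0 2 0>, <2 2 0>
SC∖claimed = {<0 0 0>}

missing: T0.r0=0 T0.r1=0 T1.r0=0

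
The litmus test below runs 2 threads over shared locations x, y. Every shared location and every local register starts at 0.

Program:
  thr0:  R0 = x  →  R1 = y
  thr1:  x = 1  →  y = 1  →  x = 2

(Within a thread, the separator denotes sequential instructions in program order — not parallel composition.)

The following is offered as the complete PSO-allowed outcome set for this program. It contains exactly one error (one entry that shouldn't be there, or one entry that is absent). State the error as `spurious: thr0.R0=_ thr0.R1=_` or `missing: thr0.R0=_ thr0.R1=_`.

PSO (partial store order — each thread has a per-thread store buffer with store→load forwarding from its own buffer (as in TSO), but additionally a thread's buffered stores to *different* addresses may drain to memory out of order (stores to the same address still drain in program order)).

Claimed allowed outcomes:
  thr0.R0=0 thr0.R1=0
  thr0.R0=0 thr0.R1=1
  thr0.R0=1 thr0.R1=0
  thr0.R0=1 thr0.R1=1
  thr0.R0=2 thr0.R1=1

outcome vector order: (thr0.R0,thr0.R1)
PSO: 6 outcomes — {00, 01, 10, 11, 20, 21}
PSO∖claimed = {20}

missing: thr0.R0=2 thr0.R1=0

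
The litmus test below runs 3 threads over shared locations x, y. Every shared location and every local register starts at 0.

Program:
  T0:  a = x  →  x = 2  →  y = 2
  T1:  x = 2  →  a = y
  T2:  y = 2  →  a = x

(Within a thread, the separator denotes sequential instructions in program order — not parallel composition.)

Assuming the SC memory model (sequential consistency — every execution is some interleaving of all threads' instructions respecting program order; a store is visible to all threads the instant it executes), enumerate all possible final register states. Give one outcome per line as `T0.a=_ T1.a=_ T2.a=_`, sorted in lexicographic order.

T0.a=0 T1.a=0 T2.a=2
T0.a=0 T1.a=2 T2.a=0
T0.a=0 T1.a=2 T2.a=2
T0.a=2 T1.a=0 T2.a=2
T0.a=2 T1.a=2 T2.a=0
T0.a=2 T1.a=2 T2.a=2

outcome vector order: (T0.a,T1.a,T2.a)
|SC outcomes| = 6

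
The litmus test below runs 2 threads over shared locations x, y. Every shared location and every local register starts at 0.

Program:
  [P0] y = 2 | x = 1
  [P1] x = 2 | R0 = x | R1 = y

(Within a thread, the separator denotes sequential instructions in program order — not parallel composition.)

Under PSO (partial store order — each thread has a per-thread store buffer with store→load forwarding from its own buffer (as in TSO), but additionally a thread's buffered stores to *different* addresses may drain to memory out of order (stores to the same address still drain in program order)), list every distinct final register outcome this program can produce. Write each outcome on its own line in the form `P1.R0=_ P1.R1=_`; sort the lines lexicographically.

P1.R0=1 P1.R1=0
P1.R0=1 P1.R1=2
P1.R0=2 P1.R1=0
P1.R0=2 P1.R1=2

outcome vector order: (P1.R0,P1.R1)
|PSO outcomes| = 4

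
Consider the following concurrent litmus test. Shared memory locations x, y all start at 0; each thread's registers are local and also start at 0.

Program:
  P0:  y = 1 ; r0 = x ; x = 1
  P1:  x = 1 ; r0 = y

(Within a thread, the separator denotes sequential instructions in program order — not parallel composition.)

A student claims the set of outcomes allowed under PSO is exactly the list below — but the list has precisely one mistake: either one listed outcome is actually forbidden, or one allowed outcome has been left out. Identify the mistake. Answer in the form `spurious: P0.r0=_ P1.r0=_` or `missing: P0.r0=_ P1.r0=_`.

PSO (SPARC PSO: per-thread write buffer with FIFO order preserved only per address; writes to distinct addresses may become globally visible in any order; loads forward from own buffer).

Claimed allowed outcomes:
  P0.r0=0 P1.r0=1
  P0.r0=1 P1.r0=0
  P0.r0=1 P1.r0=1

missing: P0.r0=0 P1.r0=0

outcome vector order: (P0.r0,P1.r0)
PSO (4): <0 0>, <0 1>, <1 0>, <1 1>
PSO∖claimed = {<0 0>}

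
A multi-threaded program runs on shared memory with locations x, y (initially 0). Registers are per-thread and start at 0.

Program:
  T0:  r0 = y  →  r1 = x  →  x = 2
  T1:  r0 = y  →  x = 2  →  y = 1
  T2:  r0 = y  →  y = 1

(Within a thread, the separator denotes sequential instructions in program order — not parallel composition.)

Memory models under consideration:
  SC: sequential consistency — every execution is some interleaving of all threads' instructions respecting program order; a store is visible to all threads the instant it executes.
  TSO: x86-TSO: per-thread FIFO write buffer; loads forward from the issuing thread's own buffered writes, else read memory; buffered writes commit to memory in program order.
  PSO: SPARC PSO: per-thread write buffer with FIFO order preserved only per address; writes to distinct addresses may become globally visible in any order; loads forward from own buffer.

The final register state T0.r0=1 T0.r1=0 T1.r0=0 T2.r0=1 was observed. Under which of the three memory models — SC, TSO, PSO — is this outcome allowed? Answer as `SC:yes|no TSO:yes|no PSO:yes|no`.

outcome vector order: (T0.r0,T0.r1,T1.r0,T2.r0)
under SC → 0000 0001 0010 0200 0201 0210 1000 1010 1200 1201 1210
under TSO → 0000 0001 0010 0200 0201 0210 1000 1010 1200 1201 1210
under PSO → 0000 0001 0010 0200 0201 0210 1000 1001 1010 1200 1201 1210
target 1001 ∈ {PSO}

SC:no TSO:no PSO:yes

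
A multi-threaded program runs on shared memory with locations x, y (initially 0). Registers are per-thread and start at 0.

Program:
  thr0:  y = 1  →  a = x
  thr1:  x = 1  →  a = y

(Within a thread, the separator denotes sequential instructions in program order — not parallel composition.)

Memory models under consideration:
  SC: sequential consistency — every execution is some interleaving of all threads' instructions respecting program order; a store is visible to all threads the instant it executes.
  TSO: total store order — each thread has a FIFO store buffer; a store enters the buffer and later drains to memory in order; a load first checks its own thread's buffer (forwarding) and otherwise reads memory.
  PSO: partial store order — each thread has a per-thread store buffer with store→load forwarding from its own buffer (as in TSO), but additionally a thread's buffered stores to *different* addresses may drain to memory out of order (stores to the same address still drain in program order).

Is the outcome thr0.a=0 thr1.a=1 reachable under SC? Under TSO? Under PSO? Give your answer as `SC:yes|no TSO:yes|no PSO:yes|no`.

SC:yes TSO:yes PSO:yes

outcome vector order: (thr0.a,thr1.a)
[SC] allowed = {0/1; 1/0; 1/1}
[TSO] allowed = {0/0; 0/1; 1/0; 1/1}
[PSO] allowed = {0/0; 0/1; 1/0; 1/1}
target 0/1 ∈ {SC,TSO,PSO}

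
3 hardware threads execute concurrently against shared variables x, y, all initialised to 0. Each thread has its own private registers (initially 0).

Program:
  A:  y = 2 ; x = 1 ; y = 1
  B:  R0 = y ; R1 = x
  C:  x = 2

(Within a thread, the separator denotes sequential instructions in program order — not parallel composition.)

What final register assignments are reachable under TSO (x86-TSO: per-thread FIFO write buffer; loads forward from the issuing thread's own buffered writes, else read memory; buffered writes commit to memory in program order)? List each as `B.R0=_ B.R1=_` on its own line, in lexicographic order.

outcome vector order: (B.R0,B.R1)
|TSO outcomes| = 8

B.R0=0 B.R1=0
B.R0=0 B.R1=1
B.R0=0 B.R1=2
B.R0=1 B.R1=1
B.R0=1 B.R1=2
B.R0=2 B.R1=0
B.R0=2 B.R1=1
B.R0=2 B.R1=2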